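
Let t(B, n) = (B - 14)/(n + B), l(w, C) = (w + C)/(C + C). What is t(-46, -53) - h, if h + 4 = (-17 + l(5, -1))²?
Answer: -11761/33 ≈ -356.39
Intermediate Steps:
l(w, C) = (C + w)/(2*C) (l(w, C) = (C + w)/((2*C)) = (C + w)*(1/(2*C)) = (C + w)/(2*C))
h = 357 (h = -4 + (-17 + (½)*(-1 + 5)/(-1))² = -4 + (-17 + (½)*(-1)*4)² = -4 + (-17 - 2)² = -4 + (-19)² = -4 + 361 = 357)
t(B, n) = (-14 + B)/(B + n)
t(-46, -53) - h = (-14 - 46)/(-46 - 53) - 1*357 = -60/(-99) - 357 = -1/99*(-60) - 357 = 20/33 - 357 = -11761/33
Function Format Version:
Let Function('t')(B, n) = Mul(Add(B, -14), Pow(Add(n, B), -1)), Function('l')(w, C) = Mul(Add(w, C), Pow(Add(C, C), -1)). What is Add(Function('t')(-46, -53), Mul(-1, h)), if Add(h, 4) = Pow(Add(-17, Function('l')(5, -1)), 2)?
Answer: Rational(-11761, 33) ≈ -356.39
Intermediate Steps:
Function('l')(w, C) = Mul(Rational(1, 2), Pow(C, -1), Add(C, w)) (Function('l')(w, C) = Mul(Add(C, w), Pow(Mul(2, C), -1)) = Mul(Add(C, w), Mul(Rational(1, 2), Pow(C, -1))) = Mul(Rational(1, 2), Pow(C, -1), Add(C, w)))
h = 357 (h = Add(-4, Pow(Add(-17, Mul(Rational(1, 2), Pow(-1, -1), Add(-1, 5))), 2)) = Add(-4, Pow(Add(-17, Mul(Rational(1, 2), -1, 4)), 2)) = Add(-4, Pow(Add(-17, -2), 2)) = Add(-4, Pow(-19, 2)) = Add(-4, 361) = 357)
Function('t')(B, n) = Mul(Pow(Add(B, n), -1), Add(-14, B)) (Function('t')(B, n) = Mul(Add(-14, B), Pow(Add(B, n), -1)) = Mul(Pow(Add(B, n), -1), Add(-14, B)))
Add(Function('t')(-46, -53), Mul(-1, h)) = Add(Mul(Pow(Add(-46, -53), -1), Add(-14, -46)), Mul(-1, 357)) = Add(Mul(Pow(-99, -1), -60), -357) = Add(Mul(Rational(-1, 99), -60), -357) = Add(Rational(20, 33), -357) = Rational(-11761, 33)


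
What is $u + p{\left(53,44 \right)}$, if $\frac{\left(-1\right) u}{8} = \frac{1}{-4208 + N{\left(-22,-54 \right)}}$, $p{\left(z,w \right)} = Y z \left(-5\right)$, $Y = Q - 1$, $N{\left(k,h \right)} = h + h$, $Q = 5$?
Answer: $- \frac{1143738}{1079} \approx -1060.0$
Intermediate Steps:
$N{\left(k,h \right)} = 2 h$
$Y = 4$ ($Y = 5 - 1 = 4$)
$p{\left(z,w \right)} = - 20 z$ ($p{\left(z,w \right)} = 4 z \left(-5\right) = - 20 z$)
$u = \frac{2}{1079}$ ($u = - \frac{8}{-4208 + 2 \left(-54\right)} = - \frac{8}{-4208 - 108} = - \frac{8}{-4316} = \left(-8\right) \left(- \frac{1}{4316}\right) = \frac{2}{1079} \approx 0.0018536$)
$u + p{\left(53,44 \right)} = \frac{2}{1079} - 1060 = - \frac{1143738}{1079}$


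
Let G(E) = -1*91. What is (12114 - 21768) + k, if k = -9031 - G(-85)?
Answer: -18594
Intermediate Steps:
G(E) = -91
k = -8940 (k = -9031 - 1*(-91) = -9031 + 91 = -8940)
(12114 - 21768) + k = (12114 - 21768) - 8940 = -9654 - 8940 = -18594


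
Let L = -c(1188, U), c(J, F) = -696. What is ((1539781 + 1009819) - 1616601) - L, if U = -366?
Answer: 932303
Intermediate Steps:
L = 696 (L = -1*(-696) = 696)
((1539781 + 1009819) - 1616601) - L = ((1539781 + 1009819) - 1616601) - 1*696 = (2549600 - 1616601) - 696 = 932999 - 696 = 932303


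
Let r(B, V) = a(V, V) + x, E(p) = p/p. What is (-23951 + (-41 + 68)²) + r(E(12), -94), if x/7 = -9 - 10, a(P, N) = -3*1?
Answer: -23358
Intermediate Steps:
E(p) = 1
a(P, N) = -3
x = -133 (x = 7*(-9 - 10) = 7*(-19) = -133)
r(B, V) = -136 (r(B, V) = -3 - 133 = -136)
(-23951 + (-41 + 68)²) + r(E(12), -94) = (-23951 + (-41 + 68)²) - 136 = (-23951 + 27²) - 136 = (-23951 + 729) - 136 = -23222 - 136 = -23358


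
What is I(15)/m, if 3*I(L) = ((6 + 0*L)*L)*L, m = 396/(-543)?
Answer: -13575/22 ≈ -617.04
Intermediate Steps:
m = -132/181 (m = 396*(-1/543) = -132/181 ≈ -0.72928)
I(L) = 2*L² (I(L) = (((6 + 0*L)*L)*L)/3 = (((6 + 0)*L)*L)/3 = ((6*L)*L)/3 = (6*L²)/3 = 2*L²)
I(15)/m = (2*15²)/(-132/181) = (2*225)*(-181/132) = 450*(-181/132) = -13575/22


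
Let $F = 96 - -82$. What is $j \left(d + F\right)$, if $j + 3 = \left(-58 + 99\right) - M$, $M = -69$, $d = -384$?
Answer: $-22042$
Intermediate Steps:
$j = 107$ ($j = -3 + \left(\left(-58 + 99\right) - -69\right) = -3 + \left(41 + 69\right) = -3 + 110 = 107$)
$F = 178$ ($F = 96 + 82 = 178$)
$j \left(d + F\right) = 107 \left(-384 + 178\right) = 107 \left(-206\right) = -22042$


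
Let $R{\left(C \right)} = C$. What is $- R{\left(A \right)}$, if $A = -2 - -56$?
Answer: $-54$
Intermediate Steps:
$A = 54$ ($A = -2 + 56 = 54$)
$- R{\left(A \right)} = \left(-1\right) 54 = -54$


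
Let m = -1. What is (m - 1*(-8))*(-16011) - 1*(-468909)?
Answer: 356832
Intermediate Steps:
(m - 1*(-8))*(-16011) - 1*(-468909) = (-1 - 1*(-8))*(-16011) - 1*(-468909) = (-1 + 8)*(-16011) + 468909 = 7*(-16011) + 468909 = -112077 + 468909 = 356832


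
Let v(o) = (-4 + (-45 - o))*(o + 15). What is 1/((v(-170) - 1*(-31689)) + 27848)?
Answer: 1/40782 ≈ 2.4521e-5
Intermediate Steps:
v(o) = (-49 - o)*(15 + o)
1/((v(-170) - 1*(-31689)) + 27848) = 1/(((-735 - 1*(-170)² - 64*(-170)) - 1*(-31689)) + 27848) = 1/(((-735 - 1*28900 + 10880) + 31689) + 27848) = 1/(((-735 - 28900 + 10880) + 31689) + 27848) = 1/((-18755 + 31689) + 27848) = 1/(12934 + 27848) = 1/40782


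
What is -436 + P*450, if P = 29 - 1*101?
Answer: -32836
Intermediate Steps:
P = -72 (P = 29 - 101 = -72)
-436 + P*450 = -436 - 72*450 = -436 - 32400 = -32836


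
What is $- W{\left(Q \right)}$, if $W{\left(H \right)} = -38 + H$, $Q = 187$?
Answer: $-149$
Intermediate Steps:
$- W{\left(Q \right)} = - (-38 + 187) = \left(-1\right) 149 = -149$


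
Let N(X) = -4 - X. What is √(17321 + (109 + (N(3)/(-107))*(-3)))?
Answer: 21*√452503/107 ≈ 132.02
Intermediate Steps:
√(17321 + (109 + (N(3)/(-107))*(-3))) = √(17321 + (109 + ((-4 - 1*3)/(-107))*(-3))) = √(17321 + (109 + ((-4 - 3)*(-1/107))*(-3))) = √(17321 + (109 - 7*(-1/107)*(-3))) = √(17321 + (109 + (7/107)*(-3))) = √(17321 + (109 - 21/107)) = √(17321 + 11642/107) = √(1864989/107) = 21*√452503/107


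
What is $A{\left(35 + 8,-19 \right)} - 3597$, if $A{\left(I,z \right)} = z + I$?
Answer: $-3573$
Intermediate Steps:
$A{\left(I,z \right)} = I + z$
$A{\left(35 + 8,-19 \right)} - 3597 = \left(\left(35 + 8\right) - 19\right) - 3597 = \left(43 - 19\right) - 3597 = 24 - 3597 = -3573$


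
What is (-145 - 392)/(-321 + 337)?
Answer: -537/16 ≈ -33.563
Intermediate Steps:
(-145 - 392)/(-321 + 337) = -537/16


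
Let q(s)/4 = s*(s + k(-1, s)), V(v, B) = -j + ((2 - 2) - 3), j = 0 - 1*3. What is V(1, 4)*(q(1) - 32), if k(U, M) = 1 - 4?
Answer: 0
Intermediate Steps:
k(U, M) = -3
j = -3 (j = 0 - 3 = -3)
V(v, B) = 0 (V(v, B) = -1*(-3) + ((2 - 2) - 3) = 3 + (0 - 3) = 3 - 3 = 0)
q(s) = 4*s*(-3 + s) (q(s) = 4*(s*(s - 3)) = 4*(s*(-3 + s)) = 4*s*(-3 + s))
V(1, 4)*(q(1) - 32) = 0*(4*1*(-3 + 1) - 32) = 0*(4*1*(-2) - 32) = 0*(-8 - 32) = 0*(-40) = 0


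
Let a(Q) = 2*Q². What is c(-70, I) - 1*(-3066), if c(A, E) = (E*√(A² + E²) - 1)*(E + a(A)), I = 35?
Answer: -6769 + 12047875*√5 ≈ 2.6933e+7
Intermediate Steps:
c(A, E) = (-1 + E*√(A² + E²))*(E + 2*A²) (c(A, E) = (E*√(A² + E²) - 1)*(E + 2*A²) = (-1 + E*√(A² + E²))*(E + 2*A²))
c(-70, I) - 1*(-3066) = (-1*35 - 2*(-70)² + 35²*√((-70)² + 35²) + 2*35*(-70)²*√((-70)² + 35²)) - 1*(-3066) = (-35 - 2*4900 + 1225*√(4900 + 1225) + 2*35*4900*√(4900 + 1225)) + 3066 = (-35 - 9800 + 1225*√6125 + 2*35*4900*√6125) + 3066 = (-35 - 9800 + 1225*(35*√5) + 2*35*4900*(35*√5)) + 3066 = (-35 - 9800 + 42875*√5 + 12005000*√5) + 3066 = (-9835 + 12047875*√5) + 3066 = -6769 + 12047875*√5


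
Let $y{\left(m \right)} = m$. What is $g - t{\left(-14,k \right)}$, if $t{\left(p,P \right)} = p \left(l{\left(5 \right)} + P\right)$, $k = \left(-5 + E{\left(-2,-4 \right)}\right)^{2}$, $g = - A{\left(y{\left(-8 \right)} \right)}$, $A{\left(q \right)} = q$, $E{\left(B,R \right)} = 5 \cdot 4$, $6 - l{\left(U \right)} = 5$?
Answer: $3172$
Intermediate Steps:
$l{\left(U \right)} = 1$ ($l{\left(U \right)} = 6 - 5 = 1$)
$E{\left(B,R \right)} = 20$
$g = 8$ ($g = \left(-1\right) \left(-8\right) = 8$)
$k = 225$ ($k = \left(-5 + 20\right)^{2} = 15^{2} = 225$)
$t{\left(p,P \right)} = p \left(1 + P\right)$
$g - t{\left(-14,k \right)} = 8 - - 14 \left(1 + 225\right) = 8 - \left(-14\right) 226 = 8 - -3164 = 8 + 3164 = 3172$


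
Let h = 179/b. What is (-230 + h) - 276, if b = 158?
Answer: -79769/158 ≈ -504.87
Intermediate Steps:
h = 179/158 ≈ 1.1329
(-230 + h) - 276 = (-230 + 179/158) - 276 = -36161/158 - 276 = -79769/158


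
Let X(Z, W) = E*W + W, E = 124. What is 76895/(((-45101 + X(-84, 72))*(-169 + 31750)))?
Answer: -5915/87700437 ≈ -6.7445e-5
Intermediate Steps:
X(Z, W) = 125*W (X(Z, W) = 124*W + W = 125*W)
76895/(((-45101 + X(-84, 72))*(-169 + 31750))) = 76895/(((-45101 + 125*72)*(-169 + 31750))) = 76895/(((-45101 + 9000)*31581)) = 76895/((-36101*31581)) = 76895/(-1140105681) = 76895*(-1/1140105681) = -5915/87700437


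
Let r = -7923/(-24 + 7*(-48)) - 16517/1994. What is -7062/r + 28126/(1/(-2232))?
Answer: -103084638143904/1642057 ≈ -6.2778e+7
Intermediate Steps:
r = 1642057/119640 (r = -7923/(-24 - 336) - 16517*1/1994 = -7923/(-360) - 16517/1994 = -7923*(-1/360) - 16517/1994 = 2641/120 - 16517/1994 = 1642057/119640 ≈ 13.725)
-7062/r + 28126/(1/(-2232)) = -7062/1642057/119640 + 28126/(1/(-2232)) = -7062*119640/1642057 + 28126/(-1/2232) = -844897680/1642057 + 28126*(-2232) = -844897680/1642057 - 62777232 = -103084638143904/1642057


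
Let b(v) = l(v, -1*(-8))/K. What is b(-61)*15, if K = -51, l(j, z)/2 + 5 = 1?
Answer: 40/17 ≈ 2.3529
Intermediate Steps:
l(j, z) = -8 (l(j, z) = -10 + 2*1 = -10 + 2 = -8)
b(v) = 8/51 (b(v) = -8/(-51) = -8*(-1/51) = 8/51)
b(-61)*15 = (8/51)*15 = 40/17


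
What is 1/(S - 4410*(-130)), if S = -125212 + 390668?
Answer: 1/838756 ≈ 1.1922e-6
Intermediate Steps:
S = 265456
1/(S - 4410*(-130)) = 1/(265456 - 4410*(-130)) = 1/(265456 + 573300) = 1/838756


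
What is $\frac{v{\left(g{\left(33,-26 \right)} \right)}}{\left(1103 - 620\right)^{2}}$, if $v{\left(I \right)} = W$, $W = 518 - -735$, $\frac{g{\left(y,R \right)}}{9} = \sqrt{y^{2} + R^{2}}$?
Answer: $\frac{179}{33327} \approx 0.005371$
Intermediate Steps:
$g{\left(y,R \right)} = 9 \sqrt{R^{2} + y^{2}}$ ($g{\left(y,R \right)} = 9 \sqrt{y^{2} + R^{2}} = 9 \sqrt{R^{2} + y^{2}}$)
$W = 1253$ ($W = 518 + 735 = 1253$)
$v{\left(I \right)} = 1253$
$\frac{v{\left(g{\left(33,-26 \right)} \right)}}{\left(1103 - 620\right)^{2}} = \frac{1253}{\left(1103 - 620\right)^{2}} = \frac{1253}{483^{2}} = \frac{1253}{233289} = 1253 \cdot \frac{1}{233289} = \frac{179}{33327}$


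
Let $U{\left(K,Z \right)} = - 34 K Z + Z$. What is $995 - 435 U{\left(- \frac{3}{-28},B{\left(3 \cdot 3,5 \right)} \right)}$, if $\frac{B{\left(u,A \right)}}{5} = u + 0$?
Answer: $\frac{738205}{14} \approx 52729.0$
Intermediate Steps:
$B{\left(u,A \right)} = 5 u$ ($B{\left(u,A \right)} = 5 \left(u + 0\right) = 5 u$)
$U{\left(K,Z \right)} = Z - 34 K Z$ ($U{\left(K,Z \right)} = - 34 K Z + Z = Z - 34 K Z$)
$995 - 435 U{\left(- \frac{3}{-28},B{\left(3 \cdot 3,5 \right)} \right)} = 995 - 435 \cdot 5 \cdot 3 \cdot 3 \left(1 - 34 \left(- \frac{3}{-28}\right)\right) = 995 - 435 \cdot 5 \cdot 9 \left(1 - 34 \left(\left(-3\right) \left(- \frac{1}{28}\right)\right)\right) = 995 - 435 \cdot 45 \left(1 - \frac{51}{14}\right) = 995 - 435 \cdot 45 \left(- \frac{37}{14}\right) = 995 - - \frac{724275}{14} = 995 + \frac{724275}{14} = \frac{738205}{14}$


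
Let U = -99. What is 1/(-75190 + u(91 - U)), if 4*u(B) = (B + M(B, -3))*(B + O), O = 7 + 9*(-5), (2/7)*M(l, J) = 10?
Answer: -1/66640 ≈ -1.5006e-5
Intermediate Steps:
M(l, J) = 35 (M(l, J) = (7/2)*10 = 35)
O = -38 (O = 7 - 45 = -38)
u(B) = (-38 + B)*(35 + B)/4 (u(B) = ((B + 35)*(B - 38))/4 = ((35 + B)*(-38 + B))/4 = ((-38 + B)*(35 + B))/4 = (-38 + B)*(35 + B)/4)
1/(-75190 + u(91 - U)) = 1/(-75190 + (-665/2 - 3*(91 - 1*(-99))/4 + (91 - 1*(-99))²/4)) = 1/(-75190 + (-665/2 - 3*(91 + 99)/4 + (91 + 99)²/4)) = 1/(-75190 + (-665/2 - ¾*190 + (¼)*190²)) = 1/(-75190 + (-665/2 - 285/2 + (¼)*36100)) = 1/(-75190 + (-665/2 - 285/2 + 9025)) = 1/(-75190 + 8550) = 1/(-66640) = -1/66640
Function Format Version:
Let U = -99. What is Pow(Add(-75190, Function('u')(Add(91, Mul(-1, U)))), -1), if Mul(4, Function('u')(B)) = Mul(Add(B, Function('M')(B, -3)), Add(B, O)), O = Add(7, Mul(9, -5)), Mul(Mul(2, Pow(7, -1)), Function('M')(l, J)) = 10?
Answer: Rational(-1, 66640) ≈ -1.5006e-5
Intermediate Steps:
Function('M')(l, J) = 35 (Function('M')(l, J) = Mul(Rational(7, 2), 10) = 35)
O = -38 (O = Add(7, -45) = -38)
Function('u')(B) = Mul(Rational(1, 4), Add(-38, B), Add(35, B)) (Function('u')(B) = Mul(Rational(1, 4), Mul(Add(B, 35), Add(B, -38))) = Mul(Rational(1, 4), Mul(Add(35, B), Add(-38, B))) = Mul(Rational(1, 4), Mul(Add(-38, B), Add(35, B))) = Mul(Rational(1, 4), Add(-38, B), Add(35, B)))
Pow(Add(-75190, Function('u')(Add(91, Mul(-1, U)))), -1) = Pow(Add(-75190, Add(Rational(-665, 2), Mul(Rational(-3, 4), Add(91, Mul(-1, -99))), Mul(Rational(1, 4), Pow(Add(91, Mul(-1, -99)), 2)))), -1) = Pow(Add(-75190, Add(Rational(-665, 2), Mul(Rational(-3, 4), Add(91, 99)), Mul(Rational(1, 4), Pow(Add(91, 99), 2)))), -1) = Pow(Add(-75190, Add(Rational(-665, 2), Mul(Rational(-3, 4), 190), Mul(Rational(1, 4), Pow(190, 2)))), -1) = Pow(Add(-75190, Add(Rational(-665, 2), Rational(-285, 2), Mul(Rational(1, 4), 36100))), -1) = Pow(Add(-75190, Add(Rational(-665, 2), Rational(-285, 2), 9025)), -1) = Pow(Add(-75190, 8550), -1) = Pow(-66640, -1) = Rational(-1, 66640)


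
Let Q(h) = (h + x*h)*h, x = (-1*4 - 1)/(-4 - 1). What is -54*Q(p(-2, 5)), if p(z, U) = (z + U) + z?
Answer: -108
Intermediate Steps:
p(z, U) = U + 2*z (p(z, U) = (U + z) + z = U + 2*z)
x = 1 (x = (-4 - 1)/(-5) = -5*(-1/5) = 1)
Q(h) = 2*h**2 (Q(h) = (h + 1*h)*h = (h + h)*h = (2*h)*h = 2*h**2)
-54*Q(p(-2, 5)) = -108*(5 + 2*(-2))**2 = -108*(5 - 4)**2 = -108*1**2 = -108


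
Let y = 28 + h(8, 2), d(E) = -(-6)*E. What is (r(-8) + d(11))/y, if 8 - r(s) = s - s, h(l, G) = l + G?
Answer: 37/19 ≈ 1.9474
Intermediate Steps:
d(E) = 6*E
h(l, G) = G + l
y = 38 (y = 28 + (2 + 8) = 28 + 10 = 38)
r(s) = 8 (r(s) = 8 - (s - s) = 8 - 1*0 = 8 + 0 = 8)
(r(-8) + d(11))/y = (8 + 6*11)/38 = (8 + 66)*(1/38) = 74*(1/38) = 37/19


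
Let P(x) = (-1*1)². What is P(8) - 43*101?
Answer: -4342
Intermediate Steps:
P(x) = 1 (P(x) = (-1)² = 1)
P(8) - 43*101 = 1 - 43*101 = 1 - 4343 = -4342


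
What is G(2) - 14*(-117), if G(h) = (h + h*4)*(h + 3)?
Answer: 1688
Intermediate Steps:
G(h) = 5*h*(3 + h) (G(h) = (h + 4*h)*(3 + h) = (5*h)*(3 + h) = 5*h*(3 + h))
G(2) - 14*(-117) = 5*2*(3 + 2) - 14*(-117) = 5*2*5 + 1638 = 50 + 1638 = 1688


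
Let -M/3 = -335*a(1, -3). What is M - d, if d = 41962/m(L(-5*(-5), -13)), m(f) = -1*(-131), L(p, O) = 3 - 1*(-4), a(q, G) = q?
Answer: 89693/131 ≈ 684.68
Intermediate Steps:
L(p, O) = 7 (L(p, O) = 3 + 4 = 7)
m(f) = 131
M = 1005 (M = -(-1005) = -3*(-335) = 1005)
d = 41962/131 ≈ 320.32
M - d = 1005 - 1*41962/131 = 1005 - 41962/131 = 89693/131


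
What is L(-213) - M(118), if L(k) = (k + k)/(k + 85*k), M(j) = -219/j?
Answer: 9535/5074 ≈ 1.8792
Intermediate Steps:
L(k) = 1/43 (L(k) = (2*k)/((86*k)) = (2*k)*(1/(86*k)) = 1/43)
L(-213) - M(118) = 1/43 - (-219)/118 = 1/43 - 1*(-219/118) = 1/43 + 219/118 = 9535/5074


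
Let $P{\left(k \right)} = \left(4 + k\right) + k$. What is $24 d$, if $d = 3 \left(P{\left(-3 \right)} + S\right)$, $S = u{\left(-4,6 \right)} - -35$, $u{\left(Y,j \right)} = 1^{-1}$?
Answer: $2448$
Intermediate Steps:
$u{\left(Y,j \right)} = 1$
$S = 36$ ($S = 1 - -35 = 1 + 35 = 36$)
$P{\left(k \right)} = 4 + 2 k$
$d = 102$ ($d = 3 \left(\left(4 + 2 \left(-3\right)\right) + 36\right) = 3 \left(\left(4 - 6\right) + 36\right) = 3 \left(-2 + 36\right) = 3 \cdot 34 = 102$)
$24 d = 24 \cdot 102 = 2448$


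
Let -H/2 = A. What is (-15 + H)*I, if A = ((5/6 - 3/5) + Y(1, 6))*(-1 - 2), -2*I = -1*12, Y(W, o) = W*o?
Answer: 672/5 ≈ 134.40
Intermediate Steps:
I = 6 (I = -(-1)*12/2 = -½*(-12) = 6)
A = -187/10 (A = ((5/6 - 3/5) + 1*6)*(-1 - 2) = ((5*(⅙) - 3*⅕) + 6)*(-3) = ((⅚ - ⅗) + 6)*(-3) = (7/30 + 6)*(-3) = (187/30)*(-3) = -187/10 ≈ -18.700)
H = 187/5 (H = -2*(-187/10) = 187/5 ≈ 37.400)
(-15 + H)*I = (-15 + 187/5)*6 = (112/5)*6 = 672/5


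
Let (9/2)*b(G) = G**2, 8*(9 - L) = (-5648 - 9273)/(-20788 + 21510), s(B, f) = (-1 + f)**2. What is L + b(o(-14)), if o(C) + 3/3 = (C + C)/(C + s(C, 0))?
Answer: 11595745/976144 ≈ 11.879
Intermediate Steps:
L = 66905/5776 (L = 9 - (-5648 - 9273)/(8*(-20788 + 21510)) = 9 - (-14921)/(8*722) = 9 - 1/8*(-14921/722) = 9 + 14921/5776 = 66905/5776 ≈ 11.583)
o(C) = -1 + 2*C/(1 + C) (o(C) = -1 + (C + C)/(C + (-1 + 0)**2) = -1 + (2*C)/(C + (-1)**2) = -1 + (2*C)/(C + 1) = -1 + (2*C)/(1 + C) = -1 + 2*C/(1 + C))
b(G) = 2*G**2/9
L + b(o(-14)) = 66905/5776 + 2*((-1 - 14)/(1 - 14))**2/9 = 66905/5776 + 2*(-15/(-13))**2/9 = 66905/5776 + 2*(-1/13*(-15))**2/9 = 66905/5776 + 2*(15/13)**2/9 = 66905/5776 + (2/9)*(225/169) = 66905/5776 + 50/169 = 11595745/976144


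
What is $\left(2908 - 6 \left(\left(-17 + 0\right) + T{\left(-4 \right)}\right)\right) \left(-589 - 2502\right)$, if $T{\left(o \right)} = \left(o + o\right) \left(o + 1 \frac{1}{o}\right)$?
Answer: $-8673346$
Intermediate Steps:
$T{\left(o \right)} = 2 o \left(o + \frac{1}{o}\right)$
$\left(2908 - 6 \left(\left(-17 + 0\right) + T{\left(-4 \right)}\right)\right) \left(-589 - 2502\right) = \left(2908 - 6 \left(\left(-17 + 0\right) + \left(2 + 2 \left(-4\right)^{2}\right)\right)\right) \left(-589 - 2502\right) = \left(2908 - 6 \left(-17 + \left(2 + 2 \cdot 16\right)\right)\right) \left(-3091\right) = \left(2908 - 6 \left(-17 + \left(2 + 32\right)\right)\right) \left(-3091\right) = \left(2908 - 6 \left(-17 + 34\right)\right) \left(-3091\right) = \left(2908 - 102\right) \left(-3091\right) = 2806 \left(-3091\right) = -8673346$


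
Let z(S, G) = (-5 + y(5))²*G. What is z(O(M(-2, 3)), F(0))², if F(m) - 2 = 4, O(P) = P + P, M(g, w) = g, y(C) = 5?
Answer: 0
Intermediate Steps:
O(P) = 2*P
F(m) = 6 (F(m) = 2 + 4 = 6)
z(S, G) = 0 (z(S, G) = (-5 + 5)²*G = 0²*G = 0*G = 0)
z(O(M(-2, 3)), F(0))² = 0² = 0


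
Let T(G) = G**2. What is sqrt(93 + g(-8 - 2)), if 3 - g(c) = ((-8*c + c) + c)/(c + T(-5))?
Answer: 2*sqrt(23) ≈ 9.5917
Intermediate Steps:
g(c) = 3 + 6*c/(25 + c) (g(c) = 3 - ((-8*c + c) + c)/(c + (-5)**2) = 3 - (-7*c + c)/(c + 25) = 3 - (-6*c)/(25 + c) = 3 - (-6)*c/(25 + c) = 3 + 6*c/(25 + c))
sqrt(93 + g(-8 - 2)) = sqrt(93 + 3*(25 + 3*(-8 - 2))/(25 + (-8 - 2))) = sqrt(93 + 3*(25 + 3*(-10))/(25 - 10)) = sqrt(93 + 3*(25 - 30)/15) = sqrt(93 + 3*(1/15)*(-5)) = sqrt(93 - 1) = sqrt(92) = 2*sqrt(23)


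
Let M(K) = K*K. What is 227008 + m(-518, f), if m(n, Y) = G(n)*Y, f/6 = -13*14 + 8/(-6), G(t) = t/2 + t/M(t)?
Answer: 132584722/259 ≈ 5.1191e+5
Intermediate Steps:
M(K) = K**2
G(t) = 1/t + t/2 (G(t) = t/2 + t/(t**2) = t*(1/2) + t/t**2 = t/2 + 1/t = 1/t + t/2)
f = -1100 (f = 6*(-13*14 + 8/(-6)) = 6*(-182 + 8*(-1/6)) = 6*(-182 - 4/3) = 6*(-550/3) = -1100)
m(n, Y) = Y*(1/n + n/2) (m(n, Y) = (1/n + n/2)*Y = Y*(1/n + n/2))
227008 + m(-518, f) = 227008 + (-1100/(-518) + (1/2)*(-1100)*(-518)) = 227008 + (-1100*(-1/518) + 284900) = 227008 + (550/259 + 284900) = 227008 + 73789650/259 = 132584722/259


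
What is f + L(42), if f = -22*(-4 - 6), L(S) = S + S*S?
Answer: 2026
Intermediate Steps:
L(S) = S + S²
f = 220 (f = -22*(-10) = 220)
f + L(42) = 220 + 42*(1 + 42) = 220 + 42*43 = 220 + 1806 = 2026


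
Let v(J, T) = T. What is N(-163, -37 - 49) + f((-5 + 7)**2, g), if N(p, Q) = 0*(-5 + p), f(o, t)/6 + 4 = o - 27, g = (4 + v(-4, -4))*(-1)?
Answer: -162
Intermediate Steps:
g = 0 (g = (4 - 4)*(-1) = 0*(-1) = 0)
f(o, t) = -186 + 6*o (f(o, t) = -24 + 6*(o - 27) = -24 + 6*(-27 + o) = -24 + (-162 + 6*o) = -186 + 6*o)
N(p, Q) = 0
N(-163, -37 - 49) + f((-5 + 7)**2, g) = 0 + (-186 + 6*(-5 + 7)**2) = 0 + (-186 + 6*2**2) = 0 + (-186 + 6*4) = 0 + (-186 + 24) = 0 - 162 = -162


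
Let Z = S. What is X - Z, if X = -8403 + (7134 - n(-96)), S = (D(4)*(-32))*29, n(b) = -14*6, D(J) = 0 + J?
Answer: 2527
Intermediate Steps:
D(J) = J
n(b) = -84
S = -3712 (S = (4*(-32))*29 = -128*29 = -3712)
X = -1185 (X = -8403 + (7134 - 1*(-84)) = -8403 + (7134 + 84) = -8403 + 7218 = -1185)
Z = -3712
X - Z = -1185 - 1*(-3712) = -1185 + 3712 = 2527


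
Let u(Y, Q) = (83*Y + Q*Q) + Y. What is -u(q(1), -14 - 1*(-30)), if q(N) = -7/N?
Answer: 332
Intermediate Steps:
u(Y, Q) = Q**2 + 84*Y (u(Y, Q) = (83*Y + Q**2) + Y = (Q**2 + 83*Y) + Y = Q**2 + 84*Y)
-u(q(1), -14 - 1*(-30)) = -((-14 - 1*(-30))**2 + 84*(-7/1)) = -((-14 + 30)**2 + 84*(-7*1)) = -(16**2 + 84*(-7)) = -(256 - 588) = -1*(-332) = 332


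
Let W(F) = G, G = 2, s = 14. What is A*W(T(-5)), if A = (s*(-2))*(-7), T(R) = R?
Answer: 392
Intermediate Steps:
W(F) = 2
A = 196 (A = (14*(-2))*(-7) = -28*(-7) = 196)
A*W(T(-5)) = 196*2 = 392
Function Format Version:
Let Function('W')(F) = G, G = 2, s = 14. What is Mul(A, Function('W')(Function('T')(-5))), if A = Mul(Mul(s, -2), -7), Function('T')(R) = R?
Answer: 392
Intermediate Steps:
Function('W')(F) = 2
A = 196 (A = Mul(Mul(14, -2), -7) = Mul(-28, -7) = 196)
Mul(A, Function('W')(Function('T')(-5))) = Mul(196, 2) = 392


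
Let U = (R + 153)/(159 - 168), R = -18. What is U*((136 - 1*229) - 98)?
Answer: 2865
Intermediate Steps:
U = -15 (U = (-18 + 153)/(159 - 168) = 135/(-9) = 135*(-⅑) = -15)
U*((136 - 1*229) - 98) = -15*((136 - 1*229) - 98) = -15*((136 - 229) - 98) = -15*(-93 - 98) = -15*(-191) = 2865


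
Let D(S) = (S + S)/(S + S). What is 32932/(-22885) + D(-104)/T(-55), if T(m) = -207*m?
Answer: -3260069/2265615 ≈ -1.4389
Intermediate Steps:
D(S) = 1 (D(S) = (2*S)/((2*S)) = (2*S)*(1/(2*S)) = 1)
32932/(-22885) + D(-104)/T(-55) = 32932/(-22885) + 1/(-207*(-55)) = 32932*(-1/22885) + 1/11385 = -32932/22885 + 1*(1/11385) = -32932/22885 + 1/11385 = -3260069/2265615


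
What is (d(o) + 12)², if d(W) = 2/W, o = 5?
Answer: 3844/25 ≈ 153.76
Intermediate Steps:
(d(o) + 12)² = (2/5 + 12)² = (2*(⅕) + 12)² = (⅖ + 12)² = (62/5)² = 3844/25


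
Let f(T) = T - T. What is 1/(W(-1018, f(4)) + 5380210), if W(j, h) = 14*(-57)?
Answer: 1/5379412 ≈ 1.8589e-7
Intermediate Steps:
f(T) = 0
W(j, h) = -798
1/(W(-1018, f(4)) + 5380210) = 1/(-798 + 5380210) = 1/5379412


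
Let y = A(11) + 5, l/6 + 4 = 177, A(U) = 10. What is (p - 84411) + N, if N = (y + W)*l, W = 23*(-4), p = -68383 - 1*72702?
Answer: -305422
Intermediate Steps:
p = -141085 (p = -68383 - 72702 = -141085)
l = 1038 (l = -24 + 6*177 = -24 + 1062 = 1038)
W = -92
y = 15 (y = 10 + 5 = 15)
N = -79926 (N = (15 - 92)*1038 = -77*1038 = -79926)
(p - 84411) + N = (-141085 - 84411) - 79926 = -225496 - 79926 = -305422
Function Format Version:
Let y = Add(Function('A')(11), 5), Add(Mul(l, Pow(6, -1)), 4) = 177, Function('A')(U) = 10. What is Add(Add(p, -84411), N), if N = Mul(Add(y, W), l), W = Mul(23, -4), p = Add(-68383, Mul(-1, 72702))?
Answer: -305422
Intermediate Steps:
p = -141085 (p = Add(-68383, -72702) = -141085)
l = 1038 (l = Add(-24, Mul(6, 177)) = Add(-24, 1062) = 1038)
W = -92
y = 15 (y = Add(10, 5) = 15)
N = -79926 (N = Mul(Add(15, -92), 1038) = Mul(-77, 1038) = -79926)
Add(Add(p, -84411), N) = Add(Add(-141085, -84411), -79926) = Add(-225496, -79926) = -305422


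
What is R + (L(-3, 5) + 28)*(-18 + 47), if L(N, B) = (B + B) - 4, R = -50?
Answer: 936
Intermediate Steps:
L(N, B) = -4 + 2*B (L(N, B) = 2*B - 4 = -4 + 2*B)
R + (L(-3, 5) + 28)*(-18 + 47) = -50 + ((-4 + 2*5) + 28)*(-18 + 47) = -50 + ((-4 + 10) + 28)*29 = -50 + (6 + 28)*29 = -50 + 34*29 = -50 + 986 = 936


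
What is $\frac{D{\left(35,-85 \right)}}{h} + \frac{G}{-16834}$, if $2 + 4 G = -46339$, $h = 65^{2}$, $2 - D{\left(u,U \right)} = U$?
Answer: $\frac{10613103}{14973400} \approx 0.7088$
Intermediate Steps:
$D{\left(u,U \right)} = 2 - U$
$h = 4225$
$G = - \frac{46341}{4}$ ($G = - \frac{1}{2} + \frac{1}{4} \left(-46339\right) = - \frac{1}{2} - \frac{46339}{4} = - \frac{46341}{4} \approx -11585.0$)
$\frac{D{\left(35,-85 \right)}}{h} + \frac{G}{-16834} = \frac{2 - -85}{4225} - \frac{46341}{4 \left(-16834\right)} = \left(2 + 85\right) \frac{1}{4225} - - \frac{2439}{3544} = 87 \cdot \frac{1}{4225} + \frac{2439}{3544} = \frac{87}{4225} + \frac{2439}{3544} = \frac{10613103}{14973400}$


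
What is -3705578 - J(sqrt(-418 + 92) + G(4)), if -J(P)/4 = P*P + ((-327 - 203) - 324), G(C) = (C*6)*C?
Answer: -3673434 + 768*I*sqrt(326) ≈ -3.6734e+6 + 13867.0*I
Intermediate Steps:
G(C) = 6*C**2 (G(C) = (6*C)*C = 6*C**2)
J(P) = 3416 - 4*P**2 (J(P) = -4*(P*P + ((-327 - 203) - 324)) = -4*(P**2 + (-530 - 324)) = -4*(P**2 - 854) = -4*(-854 + P**2) = 3416 - 4*P**2)
-3705578 - J(sqrt(-418 + 92) + G(4)) = -3705578 - (3416 - 4*(sqrt(-418 + 92) + 6*4**2)**2) = -3705578 - (3416 - 4*(sqrt(-326) + 6*16)**2) = -3705578 - (3416 - 4*(I*sqrt(326) + 96)**2) = -3705578 - (3416 - 4*(96 + I*sqrt(326))**2) = -3705578 + (-3416 + 4*(96 + I*sqrt(326))**2) = -3708994 + 4*(96 + I*sqrt(326))**2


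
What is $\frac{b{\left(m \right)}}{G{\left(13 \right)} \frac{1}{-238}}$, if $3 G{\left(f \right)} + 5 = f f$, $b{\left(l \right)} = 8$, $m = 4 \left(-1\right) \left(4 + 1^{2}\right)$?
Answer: $- \frac{1428}{41} \approx -34.829$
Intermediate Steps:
$m = -20$ ($m = - 4 \left(4 + 1\right) = \left(-4\right) 5 = -20$)
$G{\left(f \right)} = - \frac{5}{3} + \frac{f^{2}}{3}$ ($G{\left(f \right)} = - \frac{5}{3} + \frac{f f}{3} = - \frac{5}{3} + \frac{f^{2}}{3}$)
$\frac{b{\left(m \right)}}{G{\left(13 \right)} \frac{1}{-238}} = \frac{8}{\left(- \frac{5}{3} + \frac{13^{2}}{3}\right) \frac{1}{-238}} = \frac{8}{\left(- \frac{5}{3} + \frac{1}{3} \cdot 169\right) \left(- \frac{1}{238}\right)} = \frac{8}{\left(- \frac{5}{3} + \frac{169}{3}\right) \left(- \frac{1}{238}\right)} = \frac{8}{\frac{164}{3} \left(- \frac{1}{238}\right)} = \frac{8}{- \frac{82}{357}} = 8 \left(- \frac{357}{82}\right) = - \frac{1428}{41}$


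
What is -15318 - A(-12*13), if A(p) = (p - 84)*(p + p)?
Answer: -90198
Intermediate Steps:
A(p) = 2*p*(-84 + p) (A(p) = (-84 + p)*(2*p) = 2*p*(-84 + p))
-15318 - A(-12*13) = -15318 - 2*(-12*13)*(-84 - 12*13) = -15318 - 2*(-156)*(-84 - 156) = -15318 - 2*(-156)*(-240) = -15318 - 1*74880 = -15318 - 74880 = -90198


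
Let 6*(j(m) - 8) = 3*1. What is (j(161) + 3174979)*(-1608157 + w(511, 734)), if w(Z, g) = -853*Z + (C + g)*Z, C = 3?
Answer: -10588157864175/2 ≈ -5.2941e+12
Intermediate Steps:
j(m) = 17/2 (j(m) = 8 + (3*1)/6 = 8 + (⅙)*3 = 8 + ½ = 17/2)
w(Z, g) = -853*Z + Z*(3 + g) (w(Z, g) = -853*Z + (3 + g)*Z = -853*Z + Z*(3 + g))
(j(161) + 3174979)*(-1608157 + w(511, 734)) = (17/2 + 3174979)*(-1608157 + 511*(-850 + 734)) = 6349975*(-1608157 + 511*(-116))/2 = 6349975*(-1608157 - 59276)/2 = (6349975/2)*(-1667433) = -10588157864175/2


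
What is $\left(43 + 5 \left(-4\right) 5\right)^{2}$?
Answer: $3249$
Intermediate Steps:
$\left(43 + 5 \left(-4\right) 5\right)^{2} = \left(43 - 100\right)^{2} = \left(-57\right)^{2} = 3249$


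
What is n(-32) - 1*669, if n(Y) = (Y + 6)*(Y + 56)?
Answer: -1293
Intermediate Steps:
n(Y) = (6 + Y)*(56 + Y)
n(-32) - 1*669 = (336 + (-32)² + 62*(-32)) - 1*669 = (336 + 1024 - 1984) - 669 = -624 - 669 = -1293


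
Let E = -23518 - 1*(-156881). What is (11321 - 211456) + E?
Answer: -66772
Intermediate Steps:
E = 133363 (E = -23518 + 156881 = 133363)
(11321 - 211456) + E = (11321 - 211456) + 133363 = -200135 + 133363 = -66772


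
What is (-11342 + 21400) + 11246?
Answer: 21304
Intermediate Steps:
(-11342 + 21400) + 11246 = 10058 + 11246 = 21304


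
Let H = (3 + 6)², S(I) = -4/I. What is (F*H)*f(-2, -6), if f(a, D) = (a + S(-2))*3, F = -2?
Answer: 0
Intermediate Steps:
H = 81 (H = 9² = 81)
f(a, D) = 6 + 3*a (f(a, D) = (a - 4/(-2))*3 = (a - 4*(-½))*3 = (a + 2)*3 = (2 + a)*3 = 6 + 3*a)
(F*H)*f(-2, -6) = (-2*81)*(6 + 3*(-2)) = -162*(6 - 6) = -162*0 = 0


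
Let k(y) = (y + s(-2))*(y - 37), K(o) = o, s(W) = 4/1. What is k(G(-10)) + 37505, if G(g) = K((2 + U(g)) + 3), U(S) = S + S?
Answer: 38077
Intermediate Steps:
s(W) = 4 (s(W) = 4*1 = 4)
U(S) = 2*S
G(g) = 5 + 2*g (G(g) = (2 + 2*g) + 3 = 5 + 2*g)
k(y) = (-37 + y)*(4 + y) (k(y) = (y + 4)*(y - 37) = (4 + y)*(-37 + y) = (-37 + y)*(4 + y))
k(G(-10)) + 37505 = (-148 + (5 + 2*(-10))² - 33*(5 + 2*(-10))) + 37505 = (-148 + (5 - 20)² - 33*(5 - 20)) + 37505 = (-148 + (-15)² - 33*(-15)) + 37505 = (-148 + 225 + 495) + 37505 = 572 + 37505 = 38077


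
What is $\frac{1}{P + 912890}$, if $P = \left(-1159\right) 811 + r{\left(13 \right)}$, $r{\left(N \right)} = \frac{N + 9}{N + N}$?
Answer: $- \frac{13}{351756} \approx -3.6957 \cdot 10^{-5}$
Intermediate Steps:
$r{\left(N \right)} = \frac{9 + N}{2 N}$
$P = - \frac{12219326}{13}$ ($P = \left(-1159\right) 811 + \frac{9 + 13}{2 \cdot 13} = -939949 + \frac{1}{2} \cdot \frac{1}{13} \cdot 22 = -939949 + \frac{11}{13} = - \frac{12219326}{13} \approx -9.3995 \cdot 10^{5}$)
$\frac{1}{P + 912890} = \frac{1}{- \frac{12219326}{13} + 912890} = \frac{1}{- \frac{351756}{13}} = - \frac{13}{351756}$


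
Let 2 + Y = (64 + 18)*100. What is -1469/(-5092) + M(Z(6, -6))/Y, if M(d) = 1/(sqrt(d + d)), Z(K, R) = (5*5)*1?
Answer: 1469/5092 + sqrt(2)/81980 ≈ 0.28851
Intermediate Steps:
Z(K, R) = 25 (Z(K, R) = 25*1 = 25)
Y = 8198 (Y = -2 + (64 + 18)*100 = -2 + 82*100 = -2 + 8200 = 8198)
M(d) = sqrt(2)/(2*sqrt(d)) (M(d) = 1/(sqrt(2*d)) = 1/(sqrt(2)*sqrt(d)) = sqrt(2)/(2*sqrt(d)))
-1469/(-5092) + M(Z(6, -6))/Y = -1469/(-5092) + (sqrt(2)/(2*sqrt(25)))/8198 = -1469*(-1/5092) + ((1/2)*sqrt(2)*(1/5))*(1/8198) = 1469/5092 + (sqrt(2)/10)*(1/8198) = 1469/5092 + sqrt(2)/81980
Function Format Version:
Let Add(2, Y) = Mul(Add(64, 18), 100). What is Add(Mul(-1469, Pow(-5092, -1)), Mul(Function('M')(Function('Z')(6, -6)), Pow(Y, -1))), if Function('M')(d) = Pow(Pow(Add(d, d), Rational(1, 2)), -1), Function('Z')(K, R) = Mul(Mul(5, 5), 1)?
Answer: Add(Rational(1469, 5092), Mul(Rational(1, 81980), Pow(2, Rational(1, 2)))) ≈ 0.28851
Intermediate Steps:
Function('Z')(K, R) = 25 (Function('Z')(K, R) = Mul(25, 1) = 25)
Y = 8198 (Y = Add(-2, Mul(Add(64, 18), 100)) = Add(-2, Mul(82, 100)) = Add(-2, 8200) = 8198)
Function('M')(d) = Mul(Rational(1, 2), Pow(2, Rational(1, 2)), Pow(d, Rational(-1, 2))) (Function('M')(d) = Pow(Pow(Mul(2, d), Rational(1, 2)), -1) = Pow(Mul(Pow(2, Rational(1, 2)), Pow(d, Rational(1, 2))), -1) = Mul(Rational(1, 2), Pow(2, Rational(1, 2)), Pow(d, Rational(-1, 2))))
Add(Mul(-1469, Pow(-5092, -1)), Mul(Function('M')(Function('Z')(6, -6)), Pow(Y, -1))) = Add(Mul(-1469, Pow(-5092, -1)), Mul(Mul(Rational(1, 2), Pow(2, Rational(1, 2)), Pow(25, Rational(-1, 2))), Pow(8198, -1))) = Add(Mul(-1469, Rational(-1, 5092)), Mul(Mul(Rational(1, 2), Pow(2, Rational(1, 2)), Rational(1, 5)), Rational(1, 8198))) = Add(Rational(1469, 5092), Mul(Mul(Rational(1, 10), Pow(2, Rational(1, 2))), Rational(1, 8198))) = Add(Rational(1469, 5092), Mul(Rational(1, 81980), Pow(2, Rational(1, 2))))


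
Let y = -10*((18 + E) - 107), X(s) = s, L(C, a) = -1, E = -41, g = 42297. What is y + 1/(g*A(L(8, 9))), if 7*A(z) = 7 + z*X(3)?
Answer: 219944407/169188 ≈ 1300.0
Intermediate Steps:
A(z) = 1 + 3*z/7 (A(z) = (7 + z*3)/7 = (7 + 3*z)/7 = 1 + 3*z/7)
y = 1300 (y = -10*((18 - 41) - 107) = -10*(-23 - 107) = -10*(-130) = 1300)
y + 1/(g*A(L(8, 9))) = 1300 + 1/(42297*(1 + (3/7)*(-1))) = 1300 + 1/(42297*(1 - 3/7)) = 1300 + 1/(42297*(4/7)) = 1300 + (1/42297)*(7/4) = 1300 + 7/169188 = 219944407/169188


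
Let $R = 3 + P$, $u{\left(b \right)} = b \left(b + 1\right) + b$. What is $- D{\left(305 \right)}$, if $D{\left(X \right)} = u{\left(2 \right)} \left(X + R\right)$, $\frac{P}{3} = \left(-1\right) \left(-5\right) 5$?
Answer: $-3064$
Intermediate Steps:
$P = 75$ ($P = 3 \left(-1\right) \left(-5\right) 5 = 3 \cdot 5 \cdot 5 = 3 \cdot 25 = 75$)
$u{\left(b \right)} = b + b \left(1 + b\right)$ ($u{\left(b \right)} = b \left(1 + b\right) + b = b + b \left(1 + b\right)$)
$R = 78$ ($R = 3 + 75 = 78$)
$D{\left(X \right)} = 624 + 8 X$ ($D{\left(X \right)} = 2 \left(2 + 2\right) \left(X + 78\right) = 2 \cdot 4 \left(78 + X\right) = 8 \left(78 + X\right) = 624 + 8 X$)
$- D{\left(305 \right)} = - (624 + 8 \cdot 305) = - (624 + 2440) = \left(-1\right) 3064 = -3064$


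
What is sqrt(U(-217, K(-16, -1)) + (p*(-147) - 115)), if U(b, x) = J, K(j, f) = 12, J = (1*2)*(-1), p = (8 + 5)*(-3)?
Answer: 12*sqrt(39) ≈ 74.940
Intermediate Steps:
p = -39 (p = 13*(-3) = -39)
J = -2 (J = 2*(-1) = -2)
U(b, x) = -2
sqrt(U(-217, K(-16, -1)) + (p*(-147) - 115)) = sqrt(-2 + (-39*(-147) - 115)) = sqrt(-2 + (5733 - 115)) = sqrt(-2 + 5618) = sqrt(5616) = 12*sqrt(39)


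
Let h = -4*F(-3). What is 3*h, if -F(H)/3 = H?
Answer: -108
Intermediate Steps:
F(H) = -3*H
h = -36 (h = -(-12)*(-3) = -4*9 = -36)
3*h = 3*(-36) = -108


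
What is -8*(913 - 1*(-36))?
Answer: -7592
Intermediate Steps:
-8*(913 - 1*(-36)) = -8*(913 + 36) = -8*949 = -7592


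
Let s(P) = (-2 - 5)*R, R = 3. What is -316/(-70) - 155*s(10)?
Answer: 114083/35 ≈ 3259.5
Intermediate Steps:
s(P) = -21 (s(P) = (-2 - 5)*3 = -7*3 = -21)
-316/(-70) - 155*s(10) = -316/(-70) - 155*(-21) = -316*(-1/70) + 3255 = 158/35 + 3255 = 114083/35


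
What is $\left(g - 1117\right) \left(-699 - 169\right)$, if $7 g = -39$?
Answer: $974392$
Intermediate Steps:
$g = - \frac{39}{7}$ ($g = \frac{1}{7} \left(-39\right) = - \frac{39}{7} \approx -5.5714$)
$\left(g - 1117\right) \left(-699 - 169\right) = \left(- \frac{39}{7} - 1117\right) \left(-699 - 169\right) = - \frac{7858 \left(-699 - 169\right)}{7} = \left(- \frac{7858}{7}\right) \left(-868\right) = 974392$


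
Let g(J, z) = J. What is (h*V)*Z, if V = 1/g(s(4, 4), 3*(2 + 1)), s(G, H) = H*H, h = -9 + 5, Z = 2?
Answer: -½ ≈ -0.50000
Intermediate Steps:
h = -4
s(G, H) = H²
V = 1/16 (V = 1/(4²) = 1/16 ≈ 0.062500)
(h*V)*Z = -4*1/16*2 = -¼*2 = -½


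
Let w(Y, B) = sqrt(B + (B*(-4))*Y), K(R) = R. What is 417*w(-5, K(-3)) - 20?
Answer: -20 + 1251*I*sqrt(7) ≈ -20.0 + 3309.8*I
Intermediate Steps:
w(Y, B) = sqrt(B - 4*B*Y) (w(Y, B) = sqrt(B + (-4*B)*Y) = sqrt(B - 4*B*Y))
417*w(-5, K(-3)) - 20 = 417*sqrt(-3*(1 - 4*(-5))) - 20 = 417*sqrt(-3*(1 + 20)) - 20 = 417*sqrt(-3*21) - 20 = 417*sqrt(-63) - 20 = 417*(3*I*sqrt(7)) - 20 = 1251*I*sqrt(7) - 20 = -20 + 1251*I*sqrt(7)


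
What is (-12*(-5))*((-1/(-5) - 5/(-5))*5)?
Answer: 360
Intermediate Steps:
(-12*(-5))*((-1/(-5) - 5/(-5))*5) = 60*((-1*(-⅕) - 5*(-⅕))*5) = 60*((⅕ + 1)*5) = 60*((6/5)*5) = 60*6 = 360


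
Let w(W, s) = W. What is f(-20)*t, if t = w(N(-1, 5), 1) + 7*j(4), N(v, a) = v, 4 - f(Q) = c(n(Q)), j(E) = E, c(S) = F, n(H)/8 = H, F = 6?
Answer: -54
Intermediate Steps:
n(H) = 8*H
c(S) = 6
f(Q) = -2 (f(Q) = 4 - 1*6 = 4 - 6 = -2)
t = 27 (t = -1 + 7*4 = -1 + 28 = 27)
f(-20)*t = -2*27 = -54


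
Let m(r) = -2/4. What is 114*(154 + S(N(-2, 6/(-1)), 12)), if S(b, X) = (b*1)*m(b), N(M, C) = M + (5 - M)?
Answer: 17271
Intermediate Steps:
m(r) = -½ (m(r) = -2*¼ = -½)
N(M, C) = 5
S(b, X) = -b/2 (S(b, X) = (b*1)*(-½) = b*(-½) = -b/2)
114*(154 + S(N(-2, 6/(-1)), 12)) = 114*(154 - ½*5) = 114*(154 - 5/2) = 114*(303/2) = 17271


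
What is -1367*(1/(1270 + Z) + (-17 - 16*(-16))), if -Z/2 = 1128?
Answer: -322137651/986 ≈ -3.2671e+5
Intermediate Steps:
Z = -2256 (Z = -2*1128 = -2256)
-1367*(1/(1270 + Z) + (-17 - 16*(-16))) = -1367*(1/(1270 - 2256) + (-17 - 16*(-16))) = -1367*(1/(-986) + (-17 + 256)) = -1367*(-1/986 + 239) = -1367*235653/986 = -322137651/986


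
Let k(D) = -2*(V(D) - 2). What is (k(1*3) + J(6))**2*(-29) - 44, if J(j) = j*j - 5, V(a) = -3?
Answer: -48793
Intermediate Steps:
J(j) = -5 + j**2 (J(j) = j**2 - 5 = -5 + j**2)
k(D) = 10 (k(D) = -2*(-3 - 2) = -2*(-5) = 10)
(k(1*3) + J(6))**2*(-29) - 44 = (10 + (-5 + 6**2))**2*(-29) - 44 = (10 + (-5 + 36))**2*(-29) - 44 = (10 + 31)**2*(-29) - 44 = 41**2*(-29) - 44 = 1681*(-29) - 44 = -48749 - 44 = -48793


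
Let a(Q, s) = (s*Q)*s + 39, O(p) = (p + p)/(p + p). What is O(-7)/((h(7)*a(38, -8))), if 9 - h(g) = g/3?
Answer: 3/49420 ≈ 6.0704e-5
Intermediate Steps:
O(p) = 1 (O(p) = (2*p)/((2*p)) = (2*p)*(1/(2*p)) = 1)
a(Q, s) = 39 + Q*s**2 (a(Q, s) = (Q*s)*s + 39 = Q*s**2 + 39 = 39 + Q*s**2)
h(g) = 9 - g/3
O(-7)/((h(7)*a(38, -8))) = 1/((9 - 1/3*7)*(39 + 38*(-8)**2)) = 1/((9 - 7/3)*(39 + 38*64)) = 1/(20*(39 + 2432)/3) = 1/((20/3)*2471) = 1/(49420/3) = 1*(3/49420) = 3/49420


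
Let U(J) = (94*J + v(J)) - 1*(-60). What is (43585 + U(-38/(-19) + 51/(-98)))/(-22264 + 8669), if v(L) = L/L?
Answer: -2145469/666155 ≈ -3.2207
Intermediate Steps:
v(L) = 1
U(J) = 61 + 94*J (U(J) = (94*J + 1) - 1*(-60) = (1 + 94*J) + 60 = 61 + 94*J)
(43585 + U(-38/(-19) + 51/(-98)))/(-22264 + 8669) = (43585 + (61 + 94*(-38/(-19) + 51/(-98))))/(-22264 + 8669) = (43585 + (61 + 94*(-38*(-1/19) + 51*(-1/98))))/(-13595) = (43585 + (61 + 94*(2 - 51/98)))*(-1/13595) = (43585 + (61 + 94*(145/98)))*(-1/13595) = (43585 + (61 + 6815/49))*(-1/13595) = (43585 + 9804/49)*(-1/13595) = (2145469/49)*(-1/13595) = -2145469/666155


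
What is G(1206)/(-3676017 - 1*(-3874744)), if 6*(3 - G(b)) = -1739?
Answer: 1757/1192362 ≈ 0.0014735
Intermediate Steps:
G(b) = 1757/6 (G(b) = 3 - ⅙*(-1739) = 3 + 1739/6 = 1757/6)
G(1206)/(-3676017 - 1*(-3874744)) = 1757/(6*(-3676017 - 1*(-3874744))) = 1757/(6*(-3676017 + 3874744)) = (1757/6)/198727 = (1757/6)*(1/198727) = 1757/1192362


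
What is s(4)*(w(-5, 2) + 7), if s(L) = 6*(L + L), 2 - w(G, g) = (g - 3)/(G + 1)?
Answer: 420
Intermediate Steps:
w(G, g) = 2 - (-3 + g)/(1 + G) (w(G, g) = 2 - (g - 3)/(G + 1) = 2 - (-3 + g)/(1 + G))
s(L) = 12*L (s(L) = 6*(2*L) = 12*L)
s(4)*(w(-5, 2) + 7) = (12*4)*((5 - 1*2 + 2*(-5))/(1 - 5) + 7) = 48*((5 - 2 - 10)/(-4) + 7) = 48*(-¼*(-7) + 7) = 48*(7/4 + 7) = 48*(35/4) = 420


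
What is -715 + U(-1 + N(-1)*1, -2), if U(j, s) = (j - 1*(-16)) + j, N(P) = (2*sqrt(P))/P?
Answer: -701 - 4*I ≈ -701.0 - 4.0*I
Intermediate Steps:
N(P) = 2/sqrt(P)
U(j, s) = 16 + 2*j (U(j, s) = (j + 16) + j = (16 + j) + j = 16 + 2*j)
-715 + U(-1 + N(-1)*1, -2) = -715 + (16 + 2*(-1 + (2/sqrt(-1))*1)) = -715 + (16 + 2*(-1 + (2*(-I))*1)) = -715 + (16 + 2*(-1 - 2*I*1)) = -715 + (16 + 2*(-1 - 2*I)) = -715 + (16 + (-2 - 4*I)) = -715 + (14 - 4*I) = -701 - 4*I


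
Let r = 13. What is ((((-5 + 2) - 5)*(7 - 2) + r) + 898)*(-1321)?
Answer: -1150591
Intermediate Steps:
((((-5 + 2) - 5)*(7 - 2) + r) + 898)*(-1321) = ((((-5 + 2) - 5)*(7 - 2) + 13) + 898)*(-1321) = (((-3 - 5)*5 + 13) + 898)*(-1321) = ((-8*5 + 13) + 898)*(-1321) = ((-40 + 13) + 898)*(-1321) = (-27 + 898)*(-1321) = 871*(-1321) = -1150591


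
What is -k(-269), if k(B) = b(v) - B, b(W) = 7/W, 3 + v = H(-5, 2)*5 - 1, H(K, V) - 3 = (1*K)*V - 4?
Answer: -15864/59 ≈ -268.88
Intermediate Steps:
H(K, V) = -1 + K*V (H(K, V) = 3 + ((1*K)*V - 4) = 3 + (K*V - 4) = 3 + (-4 + K*V) = -1 + K*V)
v = -59 (v = -3 + ((-1 - 5*2)*5 - 1) = -3 + ((-1 - 10)*5 - 1) = -3 + (-11*5 - 1) = -3 + (-55 - 1) = -3 - 56 = -59)
k(B) = -7/59 - B (k(B) = 7/(-59) - B = 7*(-1/59) - B = -7/59 - B)
-k(-269) = -(-7/59 - 1*(-269)) = -(-7/59 + 269) = -1*15864/59 = -15864/59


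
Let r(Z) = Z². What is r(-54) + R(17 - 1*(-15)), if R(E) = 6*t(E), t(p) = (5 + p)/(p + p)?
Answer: 93423/32 ≈ 2919.5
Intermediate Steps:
t(p) = (5 + p)/(2*p) (t(p) = (5 + p)/((2*p)) = (5 + p)*(1/(2*p)) = (5 + p)/(2*p))
R(E) = 3*(5 + E)/E (R(E) = 6*((5 + E)/(2*E)) = 3*(5 + E)/E)
r(-54) + R(17 - 1*(-15)) = (-54)² + (3 + 15/(17 - 1*(-15))) = 2916 + (3 + 15/(17 + 15)) = 2916 + (3 + 15/32) = 2916 + 111/32 = 93423/32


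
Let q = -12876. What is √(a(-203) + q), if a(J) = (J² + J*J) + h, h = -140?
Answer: √69402 ≈ 263.44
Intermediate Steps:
a(J) = -140 + 2*J² (a(J) = (J² + J*J) - 140 = (J² + J²) - 140 = 2*J² - 140 = -140 + 2*J²)
√(a(-203) + q) = √((-140 + 2*(-203)²) - 12876) = √((-140 + 2*41209) - 12876) = √((-140 + 82418) - 12876) = √(82278 - 12876) = √69402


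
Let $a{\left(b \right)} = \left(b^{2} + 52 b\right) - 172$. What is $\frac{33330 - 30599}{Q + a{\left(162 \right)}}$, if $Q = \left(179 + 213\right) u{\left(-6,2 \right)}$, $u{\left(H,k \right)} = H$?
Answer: $\frac{2731}{32144} \approx 0.084961$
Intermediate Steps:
$Q = -2352$ ($Q = \left(179 + 213\right) \left(-6\right) = 392 \left(-6\right) = -2352$)
$a{\left(b \right)} = -172 + b^{2} + 52 b$
$\frac{33330 - 30599}{Q + a{\left(162 \right)}} = \frac{33330 - 30599}{-2352 + \left(-172 + 162^{2} + 52 \cdot 162\right)} = \frac{2731}{-2352 + \left(-172 + 26244 + 8424\right)} = \frac{2731}{-2352 + 34496} = \frac{2731}{32144}$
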